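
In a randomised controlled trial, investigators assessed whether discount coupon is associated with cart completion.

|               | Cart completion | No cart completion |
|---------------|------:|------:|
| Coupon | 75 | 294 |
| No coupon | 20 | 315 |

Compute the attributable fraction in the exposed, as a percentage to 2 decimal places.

Cells: a = 75, b = 294, c = 20, d = 315.
Risk in exposed = 75/369 = 0.20325; risk in unexposed = 20/335 = 0.05970.
RR = 0.20325/0.05970 = 3.40447
AR% = (RR − 1)/RR × 100 = (3.40447 − 1)/3.40447 × 100 = 70.6269%

70.63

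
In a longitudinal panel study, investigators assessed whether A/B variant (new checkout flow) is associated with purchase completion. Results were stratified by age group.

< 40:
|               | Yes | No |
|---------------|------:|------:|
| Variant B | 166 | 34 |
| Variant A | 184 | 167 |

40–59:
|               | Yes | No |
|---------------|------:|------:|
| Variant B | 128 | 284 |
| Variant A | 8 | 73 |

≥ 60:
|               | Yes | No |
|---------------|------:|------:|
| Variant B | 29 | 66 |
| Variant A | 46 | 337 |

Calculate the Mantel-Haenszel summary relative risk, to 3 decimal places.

1.816

RR_MH = Σ(aᵢ·n₀ᵢ/nᵢ) / Σ(cᵢ·n₁ᵢ/nᵢ), with n₁ᵢ = aᵢ+bᵢ (exposed), n₀ᵢ = cᵢ+dᵢ (unexposed), nᵢ = n₁ᵢ+n₀ᵢ.
Stratum 1 (< 40): n₁ = 200, n₀ = 351, n = 551; a·n₀/n = 166·351/551 = 105.7459; c·n₁/n = 184·200/551 = 66.7877
Stratum 2 (40–59): n₁ = 412, n₀ = 81, n = 493; a·n₀/n = 128·81/493 = 21.0304; c·n₁/n = 8·412/493 = 6.6856
Stratum 3 (≥ 60): n₁ = 95, n₀ = 383, n = 478; a·n₀/n = 29·383/478 = 23.2364; c·n₁/n = 46·95/478 = 9.1423
RR_MH = (105.7459 + 21.0304 + 23.2364) / (66.7877 + 6.6856 + 9.1423) = 150.0127 / 82.6155 = 1.81579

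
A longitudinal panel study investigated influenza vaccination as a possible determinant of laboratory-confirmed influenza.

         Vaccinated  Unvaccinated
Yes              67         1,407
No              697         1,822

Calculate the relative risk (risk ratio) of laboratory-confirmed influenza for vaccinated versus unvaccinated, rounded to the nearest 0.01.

0.20

Reading the table with exposure as columns: a = 67 (Vaccinated, case), b = 697 (Vaccinated, non-case), c = 1407 (Unvaccinated, case), d = 1822.
Risk in exposed = 67/764 = 0.08770; risk in unexposed = 1407/3229 = 0.43574.
RR = 0.08770 / 0.43574 = 0.20126
The risk is 80% lower among the exposed than among the unexposed.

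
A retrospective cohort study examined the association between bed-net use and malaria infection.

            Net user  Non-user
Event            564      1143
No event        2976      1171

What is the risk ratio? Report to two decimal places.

Reading the table with exposure as columns: a = 564 (Net user, case), b = 2976 (Net user, non-case), c = 1143 (Non-user, case), d = 1171.
Risk in exposed = 564/3540 = 0.15932; risk in unexposed = 1143/2314 = 0.49395.
RR = 0.15932 / 0.49395 = 0.32255
The risk is 68% lower among the exposed than among the unexposed.

0.32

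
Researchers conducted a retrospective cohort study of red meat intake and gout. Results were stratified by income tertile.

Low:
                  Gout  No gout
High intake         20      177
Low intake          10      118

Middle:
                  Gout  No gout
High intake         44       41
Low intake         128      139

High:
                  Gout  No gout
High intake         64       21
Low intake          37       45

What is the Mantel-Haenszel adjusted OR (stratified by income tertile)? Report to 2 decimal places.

1.67

OR_MH = Σ(aᵢdᵢ/nᵢ) / Σ(bᵢcᵢ/nᵢ), where nᵢ is the stratum total.
Stratum 1 (Low): n = 325; a·d/n = 20·118/325 = 7.2615; b·c/n = 177·10/325 = 5.4462
Stratum 2 (Middle): n = 352; a·d/n = 44·139/352 = 17.3750; b·c/n = 41·128/352 = 14.9091
Stratum 3 (High): n = 167; a·d/n = 64·45/167 = 17.2455; b·c/n = 21·37/167 = 4.6527
OR_MH = (7.2615 + 17.3750 + 17.2455) / (5.4462 + 14.9091 + 4.6527) = 41.8820 / 25.0079 = 1.67475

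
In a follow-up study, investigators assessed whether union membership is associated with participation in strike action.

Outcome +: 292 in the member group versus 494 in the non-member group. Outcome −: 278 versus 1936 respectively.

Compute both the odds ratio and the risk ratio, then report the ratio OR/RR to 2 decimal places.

1.63

From the description: a = 292, b = 278, c = 494, d = 1936.
OR = (292·1936)/(278·494) = 565312/137332 = 4.11639
Risk in exposed = 292/570 = 0.51228; risk in unexposed = 494/2430 = 0.20329; RR = 2.51992
OR/RR = 4.11639 / 2.51992 = 1.63354
The outcome is not rare, so the OR lies further from 1 than the RR.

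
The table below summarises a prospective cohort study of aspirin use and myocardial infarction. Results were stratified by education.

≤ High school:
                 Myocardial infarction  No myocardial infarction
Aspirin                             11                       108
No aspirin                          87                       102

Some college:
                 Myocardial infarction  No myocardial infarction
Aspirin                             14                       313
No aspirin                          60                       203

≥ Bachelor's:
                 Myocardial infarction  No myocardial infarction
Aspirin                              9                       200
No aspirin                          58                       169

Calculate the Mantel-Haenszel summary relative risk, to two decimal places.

0.19

RR_MH = Σ(aᵢ·n₀ᵢ/nᵢ) / Σ(cᵢ·n₁ᵢ/nᵢ), with n₁ᵢ = aᵢ+bᵢ (exposed), n₀ᵢ = cᵢ+dᵢ (unexposed), nᵢ = n₁ᵢ+n₀ᵢ.
Stratum 1 (≤ High school): n₁ = 119, n₀ = 189, n = 308; a·n₀/n = 11·189/308 = 6.7500; c·n₁/n = 87·119/308 = 33.6136
Stratum 2 (Some college): n₁ = 327, n₀ = 263, n = 590; a·n₀/n = 14·263/590 = 6.2407; c·n₁/n = 60·327/590 = 33.2542
Stratum 3 (≥ Bachelor's): n₁ = 209, n₀ = 227, n = 436; a·n₀/n = 9·227/436 = 4.6858; c·n₁/n = 58·209/436 = 27.8028
RR_MH = (6.7500 + 6.2407 + 4.6858) / (33.6136 + 33.2542 + 27.8028) = 17.6765 / 94.6706 = 0.18672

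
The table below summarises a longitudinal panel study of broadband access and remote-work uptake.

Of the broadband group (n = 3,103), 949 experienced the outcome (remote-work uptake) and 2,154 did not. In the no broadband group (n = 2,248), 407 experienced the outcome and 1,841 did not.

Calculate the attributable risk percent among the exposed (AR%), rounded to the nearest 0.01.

40.80

From the description: a = 949, b = 2154, c = 407, d = 1841.
Risk in exposed = 949/3103 = 0.30583; risk in unexposed = 407/2248 = 0.18105.
RR = 0.30583/0.18105 = 1.68922
AR% = (RR − 1)/RR × 100 = (1.68922 − 1)/1.68922 × 100 = 40.8011%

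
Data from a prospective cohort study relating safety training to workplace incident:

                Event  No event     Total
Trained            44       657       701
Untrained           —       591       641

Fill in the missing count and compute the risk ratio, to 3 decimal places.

The missing cell is in the unexposed row: 641 − 591 = 50.
So a = 44, b = 657, c = 50, d = 591.
RR = [a/(a+b)] / [c/(c+d)] = (44/701) / (50/641) = 0.06277/0.07800 = 0.80468

0.805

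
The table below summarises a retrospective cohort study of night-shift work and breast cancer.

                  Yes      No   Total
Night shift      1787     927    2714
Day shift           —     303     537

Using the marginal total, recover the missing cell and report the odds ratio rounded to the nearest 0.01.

The missing cell is in the unexposed row: 537 − 303 = 234.
So a = 1787, b = 927, c = 234, d = 303.
OR = (a·d)/(b·c) = (1787 × 303) / (927 × 234) = 541461 / 216918 = 2.49616

2.50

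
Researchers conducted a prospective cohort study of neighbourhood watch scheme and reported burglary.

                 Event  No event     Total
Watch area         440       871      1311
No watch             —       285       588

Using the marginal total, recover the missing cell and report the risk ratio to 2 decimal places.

The missing cell is in the unexposed row: 588 − 285 = 303.
So a = 440, b = 871, c = 303, d = 285.
RR = [a/(a+b)] / [c/(c+d)] = (440/1311) / (303/588) = 0.33562/0.51531 = 0.65131

0.65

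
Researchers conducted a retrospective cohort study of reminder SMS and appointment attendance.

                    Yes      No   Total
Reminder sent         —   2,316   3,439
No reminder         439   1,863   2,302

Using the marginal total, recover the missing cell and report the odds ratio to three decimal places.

2.058

The missing cell is in the exposed row: 3439 − 2316 = 1123.
So a = 1123, b = 2316, c = 439, d = 1863.
OR = (a·d)/(b·c) = (1123 × 1863) / (2316 × 439) = 2092149 / 1016724 = 2.05774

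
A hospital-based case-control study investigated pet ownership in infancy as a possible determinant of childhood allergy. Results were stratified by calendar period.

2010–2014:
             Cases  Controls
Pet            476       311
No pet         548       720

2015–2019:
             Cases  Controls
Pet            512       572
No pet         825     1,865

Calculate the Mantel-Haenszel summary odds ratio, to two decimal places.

2.02

OR_MH = Σ(aᵢdᵢ/nᵢ) / Σ(bᵢcᵢ/nᵢ), where nᵢ is the stratum total.
Stratum 1 (2010–2014): n = 2055; a·d/n = 476·720/2055 = 166.7737; b·c/n = 311·548/2055 = 82.9333
Stratum 2 (2015–2019): n = 3774; a·d/n = 512·1865/3774 = 253.0154; b·c/n = 572·825/3774 = 125.0397
OR_MH = (166.7737 + 253.0154) / (82.9333 + 125.0397) = 419.7891 / 207.9731 = 2.01848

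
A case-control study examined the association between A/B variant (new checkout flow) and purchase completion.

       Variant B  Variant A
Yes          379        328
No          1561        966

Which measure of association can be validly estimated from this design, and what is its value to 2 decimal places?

0.72

Reading the table with exposure as columns: a = 379 (Variant B, case), b = 1561 (Variant B, non-case), c = 328 (Variant A, case), d = 966.
This is a case-control study: participants were sampled on outcome status, so risks in the source population cannot be estimated directly — relative risk is not valid here. The odds ratio is the appropriate measure.
OR = (a·d)/(b·c) = (379 × 966) / (1561 × 328) = 366114 / 512008 = 0.71506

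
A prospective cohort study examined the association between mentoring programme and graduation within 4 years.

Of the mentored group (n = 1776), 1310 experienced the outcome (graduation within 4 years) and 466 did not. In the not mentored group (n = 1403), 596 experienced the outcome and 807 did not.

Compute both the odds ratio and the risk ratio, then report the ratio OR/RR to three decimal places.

From the description: a = 1310, b = 466, c = 596, d = 807.
OR = (1310·807)/(466·596) = 1057170/277736 = 3.80638
Risk in exposed = 1310/1776 = 0.73761; risk in unexposed = 596/1403 = 0.42480; RR = 1.73636
OR/RR = 3.80638 / 1.73636 = 2.19216
The outcome is not rare, so the OR lies further from 1 than the RR.

2.192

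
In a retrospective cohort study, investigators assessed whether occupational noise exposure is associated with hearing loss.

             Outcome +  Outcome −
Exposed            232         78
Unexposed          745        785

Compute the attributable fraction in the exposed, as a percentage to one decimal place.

34.9

Cells: a = 232, b = 78, c = 745, d = 785.
Risk in exposed = 232/310 = 0.74839; risk in unexposed = 745/1530 = 0.48693.
RR = 0.74839/0.48693 = 1.53696
AR% = (RR − 1)/RR × 100 = (1.53696 − 1)/1.53696 × 100 = 34.9363%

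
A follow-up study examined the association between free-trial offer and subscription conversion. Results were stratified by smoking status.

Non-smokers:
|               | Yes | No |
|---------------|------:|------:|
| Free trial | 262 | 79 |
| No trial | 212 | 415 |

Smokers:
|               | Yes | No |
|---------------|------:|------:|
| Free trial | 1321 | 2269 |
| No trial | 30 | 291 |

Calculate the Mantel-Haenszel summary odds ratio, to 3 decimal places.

OR_MH = Σ(aᵢdᵢ/nᵢ) / Σ(bᵢcᵢ/nᵢ), where nᵢ is the stratum total.
Stratum 1 (Non-smokers): n = 968; a·d/n = 262·415/968 = 112.3244; b·c/n = 79·212/968 = 17.3017
Stratum 2 (Smokers): n = 3911; a·d/n = 1321·291/3911 = 98.2897; b·c/n = 2269·30/3911 = 17.4048
OR_MH = (112.3244 + 98.2897) / (17.3017 + 17.4048) = 210.6141 / 34.7064 = 6.06845

6.068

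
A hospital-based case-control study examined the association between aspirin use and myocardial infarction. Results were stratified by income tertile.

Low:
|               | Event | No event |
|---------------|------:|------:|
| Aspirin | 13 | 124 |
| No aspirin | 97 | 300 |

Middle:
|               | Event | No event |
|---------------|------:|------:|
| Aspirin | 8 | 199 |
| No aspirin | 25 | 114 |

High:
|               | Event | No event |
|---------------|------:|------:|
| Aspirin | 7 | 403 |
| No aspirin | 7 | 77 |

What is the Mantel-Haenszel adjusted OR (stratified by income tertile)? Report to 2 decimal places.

OR_MH = Σ(aᵢdᵢ/nᵢ) / Σ(bᵢcᵢ/nᵢ), where nᵢ is the stratum total.
Stratum 1 (Low): n = 534; a·d/n = 13·300/534 = 7.3034; b·c/n = 124·97/534 = 22.5243
Stratum 2 (Middle): n = 346; a·d/n = 8·114/346 = 2.6358; b·c/n = 199·25/346 = 14.3786
Stratum 3 (High): n = 494; a·d/n = 7·77/494 = 1.0911; b·c/n = 403·7/494 = 5.7105
OR_MH = (7.3034 + 2.6358 + 1.0911) / (22.5243 + 14.3786 + 5.7105) = 11.0303 / 42.6135 = 0.25885

0.26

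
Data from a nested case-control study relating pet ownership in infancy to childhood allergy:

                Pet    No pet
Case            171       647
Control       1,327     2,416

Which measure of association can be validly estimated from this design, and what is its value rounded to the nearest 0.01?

Reading the table with exposure as columns: a = 171 (Pet, case), b = 1327 (Pet, non-case), c = 647 (No pet, case), d = 2416.
This is a nested case-control study: participants were sampled on outcome status, so risks in the source population cannot be estimated directly — relative risk is not valid here. The odds ratio is the appropriate measure.
OR = (a·d)/(b·c) = (171 × 2416) / (1327 × 647) = 413136 / 858569 = 0.48119

0.48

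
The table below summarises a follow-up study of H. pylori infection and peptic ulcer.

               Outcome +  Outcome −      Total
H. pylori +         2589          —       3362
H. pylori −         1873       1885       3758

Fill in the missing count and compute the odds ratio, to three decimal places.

The missing cell is in the exposed row: 3362 − 2589 = 773.
So a = 2589, b = 773, c = 1873, d = 1885.
OR = (a·d)/(b·c) = (2589 × 1885) / (773 × 1873) = 4880265 / 1447829 = 3.37075

3.371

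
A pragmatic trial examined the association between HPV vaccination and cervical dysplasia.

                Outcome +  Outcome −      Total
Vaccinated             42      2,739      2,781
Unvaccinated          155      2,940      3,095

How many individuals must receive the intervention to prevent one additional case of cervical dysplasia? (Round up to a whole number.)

29

Risk in treated group = 42/2781 = 0.01510; risk in control = 155/3095 = 0.05008.
Absolute risk reduction = 0.05008 − 0.01510 = 0.03498
NNT = 1 / ARR = 1 / 0.03498 = 28.589 → round up → 29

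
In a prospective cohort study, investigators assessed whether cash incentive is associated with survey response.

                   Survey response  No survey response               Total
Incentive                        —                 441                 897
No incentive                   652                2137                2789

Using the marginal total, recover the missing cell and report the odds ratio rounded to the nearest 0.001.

The missing cell is in the exposed row: 897 − 441 = 456.
So a = 456, b = 441, c = 652, d = 2137.
OR = (a·d)/(b·c) = (456 × 2137) / (441 × 652) = 974472 / 287532 = 3.38909

3.389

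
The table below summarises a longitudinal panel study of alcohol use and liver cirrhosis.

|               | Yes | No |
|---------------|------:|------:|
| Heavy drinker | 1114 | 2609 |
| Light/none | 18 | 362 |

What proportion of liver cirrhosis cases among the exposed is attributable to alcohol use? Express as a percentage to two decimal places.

84.17

Cells: a = 1114, b = 2609, c = 18, d = 362.
Risk in exposed = 1114/3723 = 0.29922; risk in unexposed = 18/380 = 0.04737.
RR = 0.29922/0.04737 = 6.31689
AR% = (RR − 1)/RR × 100 = (6.31689 − 1)/6.31689 × 100 = 84.1694%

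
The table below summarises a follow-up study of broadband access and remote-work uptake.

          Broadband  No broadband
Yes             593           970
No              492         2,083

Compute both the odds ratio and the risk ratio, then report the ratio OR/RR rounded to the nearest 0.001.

Reading the table with exposure as columns: a = 593 (Broadband, case), b = 492 (Broadband, non-case), c = 970 (No broadband, case), d = 2083.
OR = (593·2083)/(492·970) = 1235219/477240 = 2.58826
Risk in exposed = 593/1085 = 0.54654; risk in unexposed = 970/3053 = 0.31772; RR = 1.72020
OR/RR = 2.58826 / 1.72020 = 1.50462
The outcome is not rare, so the OR lies further from 1 than the RR.

1.505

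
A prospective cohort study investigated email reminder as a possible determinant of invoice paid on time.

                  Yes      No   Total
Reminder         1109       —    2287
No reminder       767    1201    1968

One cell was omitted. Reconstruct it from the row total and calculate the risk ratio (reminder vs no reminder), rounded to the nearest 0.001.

1.244

The missing cell is in the exposed row: 2287 − 1109 = 1178.
So a = 1109, b = 1178, c = 767, d = 1201.
RR = [a/(a+b)] / [c/(c+d)] = (1109/2287) / (767/1968) = 0.48491/0.38974 = 1.24421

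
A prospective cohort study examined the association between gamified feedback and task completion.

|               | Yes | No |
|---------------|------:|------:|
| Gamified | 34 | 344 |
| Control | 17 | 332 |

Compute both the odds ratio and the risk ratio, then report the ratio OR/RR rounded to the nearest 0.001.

1.045

Cells: a = 34, b = 344, c = 17, d = 332.
OR = (34·332)/(344·17) = 11288/5848 = 1.93023
Risk in exposed = 34/378 = 0.08995; risk in unexposed = 17/349 = 0.04871; RR = 1.84656
OR/RR = 1.93023 / 1.84656 = 1.04531
The outcome is rare in both groups, so OR ≈ RR (ratio near 1).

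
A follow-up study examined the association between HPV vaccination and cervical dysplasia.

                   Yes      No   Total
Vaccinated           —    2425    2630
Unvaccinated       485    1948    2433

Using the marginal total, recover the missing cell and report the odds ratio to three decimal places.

0.340

The missing cell is in the exposed row: 2630 − 2425 = 205.
So a = 205, b = 2425, c = 485, d = 1948.
OR = (a·d)/(b·c) = (205 × 1948) / (2425 × 485) = 399340 / 1176125 = 0.33954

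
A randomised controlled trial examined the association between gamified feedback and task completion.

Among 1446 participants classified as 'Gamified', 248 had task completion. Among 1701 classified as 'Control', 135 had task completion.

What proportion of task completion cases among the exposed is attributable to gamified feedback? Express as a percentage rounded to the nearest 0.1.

53.7

From the description: a = 248, b = 1198, c = 135, d = 1566.
Risk in exposed = 248/1446 = 0.17151; risk in unexposed = 135/1701 = 0.07937.
RR = 0.17151/0.07937 = 2.16100
AR% = (RR − 1)/RR × 100 = (2.16100 − 1)/2.16100 × 100 = 53.7250%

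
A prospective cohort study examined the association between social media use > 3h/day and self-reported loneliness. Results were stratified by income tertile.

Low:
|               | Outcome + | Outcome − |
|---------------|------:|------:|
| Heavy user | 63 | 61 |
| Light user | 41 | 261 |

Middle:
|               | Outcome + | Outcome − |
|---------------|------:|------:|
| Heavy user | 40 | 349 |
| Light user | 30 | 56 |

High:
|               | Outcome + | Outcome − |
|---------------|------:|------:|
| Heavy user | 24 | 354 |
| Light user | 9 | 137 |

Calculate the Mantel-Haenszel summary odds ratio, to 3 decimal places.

1.459

OR_MH = Σ(aᵢdᵢ/nᵢ) / Σ(bᵢcᵢ/nᵢ), where nᵢ is the stratum total.
Stratum 1 (Low): n = 426; a·d/n = 63·261/426 = 38.5986; b·c/n = 61·41/426 = 5.8709
Stratum 2 (Middle): n = 475; a·d/n = 40·56/475 = 4.7158; b·c/n = 349·30/475 = 22.0421
Stratum 3 (High): n = 524; a·d/n = 24·137/524 = 6.2748; b·c/n = 354·9/524 = 6.0802
OR_MH = (38.5986 + 4.7158 + 6.2748) / (5.8709 + 22.0421 + 6.0802) = 49.5892 / 33.9931 = 1.45880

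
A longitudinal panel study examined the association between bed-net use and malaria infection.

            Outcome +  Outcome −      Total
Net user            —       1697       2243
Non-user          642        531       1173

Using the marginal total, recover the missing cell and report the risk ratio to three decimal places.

The missing cell is in the exposed row: 2243 − 1697 = 546.
So a = 546, b = 1697, c = 642, d = 531.
RR = [a/(a+b)] / [c/(c+d)] = (546/2243) / (642/1173) = 0.24342/0.54731 = 0.44476

0.445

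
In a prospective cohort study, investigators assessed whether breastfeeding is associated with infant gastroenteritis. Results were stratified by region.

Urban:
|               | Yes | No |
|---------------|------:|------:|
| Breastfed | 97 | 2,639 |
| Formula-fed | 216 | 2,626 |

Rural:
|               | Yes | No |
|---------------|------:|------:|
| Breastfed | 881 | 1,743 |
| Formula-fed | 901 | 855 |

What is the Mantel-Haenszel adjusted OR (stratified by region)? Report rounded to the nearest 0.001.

0.472

OR_MH = Σ(aᵢdᵢ/nᵢ) / Σ(bᵢcᵢ/nᵢ), where nᵢ is the stratum total.
Stratum 1 (Urban): n = 5578; a·d/n = 97·2626/5578 = 45.6655; b·c/n = 2639·216/5578 = 102.1915
Stratum 2 (Rural): n = 4380; a·d/n = 881·855/4380 = 171.9760; b·c/n = 1743·901/4380 = 358.5486
OR_MH = (45.6655 + 171.9760) / (102.1915 + 358.5486) = 217.6415 / 460.7401 = 0.47237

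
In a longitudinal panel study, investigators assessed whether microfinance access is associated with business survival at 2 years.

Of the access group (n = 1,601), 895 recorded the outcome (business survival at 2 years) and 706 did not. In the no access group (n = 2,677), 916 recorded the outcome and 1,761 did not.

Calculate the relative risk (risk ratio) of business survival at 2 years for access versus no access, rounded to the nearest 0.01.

1.63

From the description: a = 895, b = 706, c = 916, d = 1761.
Risk in exposed = 895/1601 = 0.55903; risk in unexposed = 916/2677 = 0.34217.
RR = 0.55903 / 0.34217 = 1.63375
The risk among the exposed is 1.63 times that among the unexposed.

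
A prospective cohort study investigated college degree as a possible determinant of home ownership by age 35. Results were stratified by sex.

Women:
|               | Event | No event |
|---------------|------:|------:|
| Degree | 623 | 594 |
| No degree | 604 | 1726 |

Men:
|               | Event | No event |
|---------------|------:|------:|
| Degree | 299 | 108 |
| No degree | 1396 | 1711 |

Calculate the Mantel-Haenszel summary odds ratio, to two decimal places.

OR_MH = Σ(aᵢdᵢ/nᵢ) / Σ(bᵢcᵢ/nᵢ), where nᵢ is the stratum total.
Stratum 1 (Women): n = 3547; a·d/n = 623·1726/3547 = 303.1570; b·c/n = 594·604/3547 = 101.1491
Stratum 2 (Men): n = 3514; a·d/n = 299·1711/3514 = 145.5859; b·c/n = 108·1396/3514 = 42.9050
OR_MH = (303.1570 + 145.5859) / (101.1491 + 42.9050) = 448.7430 / 144.0541 = 3.11510

3.12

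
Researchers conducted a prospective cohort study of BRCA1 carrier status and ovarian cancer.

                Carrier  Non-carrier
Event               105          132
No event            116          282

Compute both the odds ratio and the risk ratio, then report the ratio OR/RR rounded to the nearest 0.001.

Reading the table with exposure as columns: a = 105 (Carrier, case), b = 116 (Carrier, non-case), c = 132 (Non-carrier, case), d = 282.
OR = (105·282)/(116·132) = 29610/15312 = 1.93378
Risk in exposed = 105/221 = 0.47511; risk in unexposed = 132/414 = 0.31884; RR = 1.49013
OR/RR = 1.93378 / 1.49013 = 1.29773
The outcome is not rare, so the OR lies further from 1 than the RR.

1.298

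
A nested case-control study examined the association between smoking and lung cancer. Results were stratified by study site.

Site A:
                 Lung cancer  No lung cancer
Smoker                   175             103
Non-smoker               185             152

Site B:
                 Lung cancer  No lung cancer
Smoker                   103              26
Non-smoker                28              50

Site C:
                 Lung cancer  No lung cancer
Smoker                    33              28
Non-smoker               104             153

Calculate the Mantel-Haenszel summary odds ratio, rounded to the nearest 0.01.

OR_MH = Σ(aᵢdᵢ/nᵢ) / Σ(bᵢcᵢ/nᵢ), where nᵢ is the stratum total.
Stratum 1 (Site A): n = 615; a·d/n = 175·152/615 = 43.2520; b·c/n = 103·185/615 = 30.9837
Stratum 2 (Site B): n = 207; a·d/n = 103·50/207 = 24.8792; b·c/n = 26·28/207 = 3.5169
Stratum 3 (Site C): n = 318; a·d/n = 33·153/318 = 15.8774; b·c/n = 28·104/318 = 9.1572
OR_MH = (43.2520 + 24.8792 + 15.8774) / (30.9837 + 3.5169 + 9.1572) = 84.0086 / 43.6579 = 1.92425

1.92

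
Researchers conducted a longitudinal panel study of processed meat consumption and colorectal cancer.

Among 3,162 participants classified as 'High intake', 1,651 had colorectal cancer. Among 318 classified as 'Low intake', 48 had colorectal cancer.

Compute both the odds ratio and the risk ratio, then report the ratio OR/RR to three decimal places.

From the description: a = 1651, b = 1511, c = 48, d = 270.
OR = (1651·270)/(1511·48) = 445770/72528 = 6.14618
Risk in exposed = 1651/3162 = 0.52214; risk in unexposed = 48/318 = 0.15094; RR = 3.45916
OR/RR = 6.14618 / 3.45916 = 1.77678
The outcome is not rare, so the OR lies further from 1 than the RR.

1.777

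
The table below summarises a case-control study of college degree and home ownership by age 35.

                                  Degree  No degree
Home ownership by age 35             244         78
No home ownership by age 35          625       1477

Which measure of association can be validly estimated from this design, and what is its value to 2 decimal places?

7.39

Reading the table with exposure as columns: a = 244 (Degree, case), b = 625 (Degree, non-case), c = 78 (No degree, case), d = 1477.
This is a case-control study: participants were sampled on outcome status, so risks in the source population cannot be estimated directly — relative risk is not valid here. The odds ratio is the appropriate measure.
OR = (a·d)/(b·c) = (244 × 1477) / (625 × 78) = 360388 / 48750 = 7.39257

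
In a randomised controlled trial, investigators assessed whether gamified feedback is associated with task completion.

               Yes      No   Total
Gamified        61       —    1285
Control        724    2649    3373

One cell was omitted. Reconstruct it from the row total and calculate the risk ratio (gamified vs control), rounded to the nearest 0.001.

The missing cell is in the exposed row: 1285 − 61 = 1224.
So a = 61, b = 1224, c = 724, d = 2649.
RR = [a/(a+b)] / [c/(c+d)] = (61/1285) / (724/3373) = 0.04747/0.21465 = 0.22116

0.221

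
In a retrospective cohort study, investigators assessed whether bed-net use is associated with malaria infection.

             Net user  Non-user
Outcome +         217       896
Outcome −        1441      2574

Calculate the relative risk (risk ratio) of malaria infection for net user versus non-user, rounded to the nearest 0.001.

0.507

Reading the table with exposure as columns: a = 217 (Net user, case), b = 1441 (Net user, non-case), c = 896 (Non-user, case), d = 2574.
Risk in exposed = 217/1658 = 0.13088; risk in unexposed = 896/3470 = 0.25821.
RR = 0.13088 / 0.25821 = 0.50687
The risk is 49% lower among the exposed than among the unexposed.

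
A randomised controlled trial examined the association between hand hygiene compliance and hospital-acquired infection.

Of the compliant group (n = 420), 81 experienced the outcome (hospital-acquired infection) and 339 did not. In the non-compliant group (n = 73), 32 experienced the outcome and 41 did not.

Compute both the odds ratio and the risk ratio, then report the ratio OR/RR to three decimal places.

0.696

From the description: a = 81, b = 339, c = 32, d = 41.
OR = (81·41)/(339·32) = 3321/10848 = 0.30614
Risk in exposed = 81/420 = 0.19286; risk in unexposed = 32/73 = 0.43836; RR = 0.43996
OR/RR = 0.30614 / 0.43996 = 0.69584
The outcome is not rare, so the OR lies further from 1 than the RR.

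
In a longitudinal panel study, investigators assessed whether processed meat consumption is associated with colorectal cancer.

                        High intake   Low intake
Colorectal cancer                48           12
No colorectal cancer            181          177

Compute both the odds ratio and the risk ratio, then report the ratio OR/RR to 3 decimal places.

Reading the table with exposure as columns: a = 48 (High intake, case), b = 181 (High intake, non-case), c = 12 (Low intake, case), d = 177.
OR = (48·177)/(181·12) = 8496/2172 = 3.91160
Risk in exposed = 48/229 = 0.20961; risk in unexposed = 12/189 = 0.06349; RR = 3.30131
OR/RR = 3.91160 / 3.30131 = 1.18486
The outcome is not rare, so the OR lies further from 1 than the RR.

1.185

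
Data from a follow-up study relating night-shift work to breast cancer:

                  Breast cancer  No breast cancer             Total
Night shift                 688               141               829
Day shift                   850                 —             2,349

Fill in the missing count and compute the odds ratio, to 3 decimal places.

The missing cell is in the unexposed row: 2349 − 850 = 1499.
So a = 688, b = 141, c = 850, d = 1499.
OR = (a·d)/(b·c) = (688 × 1499) / (141 × 850) = 1031312 / 119850 = 8.60502

8.605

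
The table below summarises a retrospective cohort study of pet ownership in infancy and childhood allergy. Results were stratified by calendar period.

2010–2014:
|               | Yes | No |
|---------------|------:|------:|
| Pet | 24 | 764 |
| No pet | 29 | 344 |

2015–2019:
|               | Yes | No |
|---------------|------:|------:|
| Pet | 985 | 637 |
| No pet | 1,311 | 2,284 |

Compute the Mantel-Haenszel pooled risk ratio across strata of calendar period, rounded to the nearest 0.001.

1.607

RR_MH = Σ(aᵢ·n₀ᵢ/nᵢ) / Σ(cᵢ·n₁ᵢ/nᵢ), with n₁ᵢ = aᵢ+bᵢ (exposed), n₀ᵢ = cᵢ+dᵢ (unexposed), nᵢ = n₁ᵢ+n₀ᵢ.
Stratum 1 (2010–2014): n₁ = 788, n₀ = 373, n = 1161; a·n₀/n = 24·373/1161 = 7.7106; c·n₁/n = 29·788/1161 = 19.6830
Stratum 2 (2015–2019): n₁ = 1622, n₀ = 3595, n = 5217; a·n₀/n = 985·3595/5217 = 678.7569; c·n₁/n = 1311·1622/5217 = 407.5986
RR_MH = (7.7106 + 678.7569) / (19.6830 + 407.5986) = 686.4675 / 427.2817 = 1.60659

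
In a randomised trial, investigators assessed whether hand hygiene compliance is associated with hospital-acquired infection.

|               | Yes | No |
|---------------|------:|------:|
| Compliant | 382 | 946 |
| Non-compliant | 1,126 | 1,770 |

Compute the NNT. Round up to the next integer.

Risk in treated group = 382/1328 = 0.28765; risk in control = 1126/2896 = 0.38881.
Absolute risk reduction = 0.38881 − 0.28765 = 0.10116
NNT = 1 / ARR = 1 / 0.10116 = 9.885 → round up → 10

10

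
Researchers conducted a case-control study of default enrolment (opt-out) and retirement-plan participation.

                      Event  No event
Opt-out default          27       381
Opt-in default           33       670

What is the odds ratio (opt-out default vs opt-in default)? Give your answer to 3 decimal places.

1.439

Cells: a = 27, b = 381, c = 33, d = 670.
OR = (a·d)/(b·c) = (27 × 670) / (381 × 33) = 18090 / 12573 = 1.43880
The odds of retirement-plan participation are about 1.44 times as high in the opt-out default group.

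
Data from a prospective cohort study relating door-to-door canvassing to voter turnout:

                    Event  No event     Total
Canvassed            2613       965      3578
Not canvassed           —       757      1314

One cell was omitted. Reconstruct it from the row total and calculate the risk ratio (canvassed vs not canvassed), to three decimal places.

1.723

The missing cell is in the unexposed row: 1314 − 757 = 557.
So a = 2613, b = 965, c = 557, d = 757.
RR = [a/(a+b)] / [c/(c+d)] = (2613/3578) / (557/1314) = 0.73030/0.42390 = 1.72282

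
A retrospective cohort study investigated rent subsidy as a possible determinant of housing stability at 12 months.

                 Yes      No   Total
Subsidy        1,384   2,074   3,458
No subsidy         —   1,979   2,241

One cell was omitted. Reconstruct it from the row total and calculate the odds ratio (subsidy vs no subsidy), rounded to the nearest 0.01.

5.04

The missing cell is in the unexposed row: 2241 − 1979 = 262.
So a = 1384, b = 2074, c = 262, d = 1979.
OR = (a·d)/(b·c) = (1384 × 1979) / (2074 × 262) = 2738936 / 543388 = 5.04048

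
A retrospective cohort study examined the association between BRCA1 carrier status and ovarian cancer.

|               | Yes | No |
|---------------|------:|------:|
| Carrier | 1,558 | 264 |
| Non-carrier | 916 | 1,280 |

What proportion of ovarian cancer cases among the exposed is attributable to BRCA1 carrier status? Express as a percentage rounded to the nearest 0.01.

51.22

Cells: a = 1558, b = 264, c = 916, d = 1280.
Risk in exposed = 1558/1822 = 0.85510; risk in unexposed = 916/2196 = 0.41712.
RR = 0.85510/0.41712 = 2.05001
AR% = (RR − 1)/RR × 100 = (2.05001 − 1)/2.05001 × 100 = 51.2197%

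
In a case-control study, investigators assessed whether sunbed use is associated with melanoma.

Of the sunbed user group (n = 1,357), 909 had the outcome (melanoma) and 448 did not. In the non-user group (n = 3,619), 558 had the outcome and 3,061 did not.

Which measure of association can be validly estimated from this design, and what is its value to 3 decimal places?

From the description: a = 909, b = 448, c = 558, d = 3061.
This is a case-control study: participants were sampled on outcome status, so risks in the source population cannot be estimated directly — relative risk is not valid here. The odds ratio is the appropriate measure.
OR = (a·d)/(b·c) = (909 × 3061) / (448 × 558) = 2782449 / 249984 = 11.13051

11.131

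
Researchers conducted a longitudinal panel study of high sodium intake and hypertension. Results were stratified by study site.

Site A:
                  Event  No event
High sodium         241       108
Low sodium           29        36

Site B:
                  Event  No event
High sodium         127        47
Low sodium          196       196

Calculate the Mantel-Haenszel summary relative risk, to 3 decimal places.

1.485

RR_MH = Σ(aᵢ·n₀ᵢ/nᵢ) / Σ(cᵢ·n₁ᵢ/nᵢ), with n₁ᵢ = aᵢ+bᵢ (exposed), n₀ᵢ = cᵢ+dᵢ (unexposed), nᵢ = n₁ᵢ+n₀ᵢ.
Stratum 1 (Site A): n₁ = 349, n₀ = 65, n = 414; a·n₀/n = 241·65/414 = 37.8382; c·n₁/n = 29·349/414 = 24.4469
Stratum 2 (Site B): n₁ = 174, n₀ = 392, n = 566; a·n₀/n = 127·392/566 = 87.9576; c·n₁/n = 196·174/566 = 60.2544
RR_MH = (37.8382 + 87.9576) / (24.4469 + 60.2544) = 125.7958 / 84.7013 = 1.48517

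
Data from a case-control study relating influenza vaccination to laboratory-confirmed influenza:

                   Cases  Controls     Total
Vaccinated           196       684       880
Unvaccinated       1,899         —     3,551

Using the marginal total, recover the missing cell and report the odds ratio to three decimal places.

0.249

The missing cell is in the unexposed row: 3551 − 1899 = 1652.
So a = 196, b = 684, c = 1899, d = 1652.
OR = (a·d)/(b·c) = (196 × 1652) / (684 × 1899) = 323792 / 1298916 = 0.24928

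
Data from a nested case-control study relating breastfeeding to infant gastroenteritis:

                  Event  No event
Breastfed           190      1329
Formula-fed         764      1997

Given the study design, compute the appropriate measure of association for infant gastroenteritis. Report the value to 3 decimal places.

Cells: a = 190, b = 1329, c = 764, d = 1997.
This is a nested case-control study: participants were sampled on outcome status, so risks in the source population cannot be estimated directly — relative risk is not valid here. The odds ratio is the appropriate measure.
OR = (a·d)/(b·c) = (190 × 1997) / (1329 × 764) = 379430 / 1015356 = 0.37369

0.374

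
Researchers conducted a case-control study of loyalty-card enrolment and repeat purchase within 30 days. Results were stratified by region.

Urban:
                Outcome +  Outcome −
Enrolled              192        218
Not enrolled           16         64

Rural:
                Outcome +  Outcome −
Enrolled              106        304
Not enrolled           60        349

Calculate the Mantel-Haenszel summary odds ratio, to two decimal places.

2.39

OR_MH = Σ(aᵢdᵢ/nᵢ) / Σ(bᵢcᵢ/nᵢ), where nᵢ is the stratum total.
Stratum 1 (Urban): n = 490; a·d/n = 192·64/490 = 25.0776; b·c/n = 218·16/490 = 7.1184
Stratum 2 (Rural): n = 819; a·d/n = 106·349/819 = 45.1697; b·c/n = 304·60/819 = 22.2711
OR_MH = (25.0776 + 45.1697) / (7.1184 + 22.2711) = 70.2473 / 29.3894 = 2.39022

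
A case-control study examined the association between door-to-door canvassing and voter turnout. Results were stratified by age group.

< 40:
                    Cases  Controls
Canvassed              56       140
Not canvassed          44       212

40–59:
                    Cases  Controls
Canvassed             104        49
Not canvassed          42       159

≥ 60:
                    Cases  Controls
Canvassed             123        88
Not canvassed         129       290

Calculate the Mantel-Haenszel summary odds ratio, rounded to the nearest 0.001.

OR_MH = Σ(aᵢdᵢ/nᵢ) / Σ(bᵢcᵢ/nᵢ), where nᵢ is the stratum total.
Stratum 1 (< 40): n = 452; a·d/n = 56·212/452 = 26.2655; b·c/n = 140·44/452 = 13.6283
Stratum 2 (40–59): n = 354; a·d/n = 104·159/354 = 46.7119; b·c/n = 49·42/354 = 5.8136
Stratum 3 (≥ 60): n = 630; a·d/n = 123·290/630 = 56.6190; b·c/n = 88·129/630 = 18.0190
OR_MH = (26.2655 + 46.7119 + 56.6190) / (13.6283 + 5.8136 + 18.0190) = 129.5964 / 37.4609 = 3.45951

3.460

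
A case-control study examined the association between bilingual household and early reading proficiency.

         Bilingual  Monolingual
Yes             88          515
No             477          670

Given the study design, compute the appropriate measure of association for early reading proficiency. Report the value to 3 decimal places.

Reading the table with exposure as columns: a = 88 (Bilingual, case), b = 477 (Bilingual, non-case), c = 515 (Monolingual, case), d = 670.
This is a case-control study: participants were sampled on outcome status, so risks in the source population cannot be estimated directly — relative risk is not valid here. The odds ratio is the appropriate measure.
OR = (a·d)/(b·c) = (88 × 670) / (477 × 515) = 58960 / 245655 = 0.24001

0.240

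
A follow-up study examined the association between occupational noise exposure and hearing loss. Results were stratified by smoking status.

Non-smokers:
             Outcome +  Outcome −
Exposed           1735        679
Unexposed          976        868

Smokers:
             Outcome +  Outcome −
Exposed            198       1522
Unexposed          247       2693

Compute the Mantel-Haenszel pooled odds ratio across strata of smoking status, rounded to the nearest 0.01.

1.98

OR_MH = Σ(aᵢdᵢ/nᵢ) / Σ(bᵢcᵢ/nᵢ), where nᵢ is the stratum total.
Stratum 1 (Non-smokers): n = 4258; a·d/n = 1735·868/4258 = 353.6825; b·c/n = 679·976/4258 = 155.6374
Stratum 2 (Smokers): n = 4660; a·d/n = 198·2693/4660 = 114.4236; b·c/n = 1522·247/4660 = 80.6725
OR_MH = (353.6825 + 114.4236) / (155.6374 + 80.6725) = 468.1061 / 236.3099 = 1.98090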